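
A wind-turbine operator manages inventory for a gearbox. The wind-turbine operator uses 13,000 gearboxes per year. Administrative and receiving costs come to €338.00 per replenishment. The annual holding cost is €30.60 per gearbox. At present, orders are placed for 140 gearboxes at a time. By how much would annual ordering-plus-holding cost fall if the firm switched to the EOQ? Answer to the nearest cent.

Extra cost ≈ €17,129.15 per year

EOQ = √(2DS/H) = √(2 × 13,000 × 338 / 30.6) ≈ 535.90.
Cost at Q* = (D/Q*)S + (Q*/2)H = √(2DSH) ≈ €16,398.56.
Cost at Q = 140: (13,000/140)×338 + (140/2)×30.6 = €31,385.71 + €2,142.00 = €33,527.71.
Excess = €33,527.71 − €16,398.56 = €17,129.15.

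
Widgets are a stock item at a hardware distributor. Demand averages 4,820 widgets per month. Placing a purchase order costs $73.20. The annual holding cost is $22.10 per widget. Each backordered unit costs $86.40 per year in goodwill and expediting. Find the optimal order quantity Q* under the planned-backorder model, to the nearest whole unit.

Annual demand D = 4,820 × 12 = 57,840.
With planned backorders, Q* = √(2DS/H) · √((H+B)/B).
√(2DS/H) = √(2 × 57,840 × 73.2 / 22.1) = 618.997.
√((H+B)/B) = √((22.1+86.4)/86.4) = 1.1206.
Q* ≈ 693.660.

Q* ≈ 694 widgets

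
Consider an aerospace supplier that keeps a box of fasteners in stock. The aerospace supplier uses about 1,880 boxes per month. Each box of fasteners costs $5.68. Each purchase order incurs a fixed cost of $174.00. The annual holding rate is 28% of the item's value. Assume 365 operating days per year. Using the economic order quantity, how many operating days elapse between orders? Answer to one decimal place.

T ≈ 35.9 days

Annual demand D = 1,880 × 12 = 22,560.
Holding cost H = 0.28 × $5.68 = $1.5904 per unit per year.
Q* = √(2DS/H) = √(2 × 22,560 × 174 / 1.5904) ≈ 2221.81.
Cycle time = Q*/D × 365 = 2221.81 / 22,560 × 365 ≈ 35.947 days.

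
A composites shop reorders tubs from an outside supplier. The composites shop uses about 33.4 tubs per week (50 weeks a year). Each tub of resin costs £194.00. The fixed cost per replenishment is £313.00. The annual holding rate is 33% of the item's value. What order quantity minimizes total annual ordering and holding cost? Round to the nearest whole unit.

Q* ≈ 128 tubs

Annual demand D = 33.4 × 50 = 1,670.
Holding cost H = 0.33 × £194.00 = £64.0200 per unit per year.
EOQ = √(2DS / H) = √(2 × 1,670 × 313 / 64.02).
= √(1,045,420 / 64.02) = √16,329.5845 ≈ 127.787.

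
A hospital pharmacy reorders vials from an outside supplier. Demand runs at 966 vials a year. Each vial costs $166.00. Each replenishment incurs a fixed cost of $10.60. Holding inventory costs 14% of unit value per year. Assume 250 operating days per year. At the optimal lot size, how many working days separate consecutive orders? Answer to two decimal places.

Holding cost H = 0.14 × $166.00 = $23.2400 per unit per year.
EOQ = √(2DS/H) = √(2 × 966 × 10.6 / 23.24) ≈ 29.69.
Cycle time = Q*/D × 250 = 29.69 / 966 × 250 ≈ 7.682 days.

T ≈ 7.68 days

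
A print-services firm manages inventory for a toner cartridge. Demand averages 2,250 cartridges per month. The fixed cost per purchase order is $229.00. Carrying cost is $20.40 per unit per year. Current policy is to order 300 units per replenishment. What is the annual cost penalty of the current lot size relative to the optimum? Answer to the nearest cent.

Extra cost ≈ $7,787.10 per year

Annual demand D = 2,250 × 12 = 27,000.
EOQ = √(2DS/H) = √(2 × 27,000 × 229 / 20.4) ≈ 778.57.
Cost at Q* = (D/Q*)S + (Q*/2)H = √(2DSH) ≈ $15,882.90.
Cost at Q = 300: (27,000/300)×229 + (300/2)×20.4 = $20,610.00 + $3,060.00 = $23,670.00.
Excess = $23,670.00 − $15,882.90 = $7,787.10.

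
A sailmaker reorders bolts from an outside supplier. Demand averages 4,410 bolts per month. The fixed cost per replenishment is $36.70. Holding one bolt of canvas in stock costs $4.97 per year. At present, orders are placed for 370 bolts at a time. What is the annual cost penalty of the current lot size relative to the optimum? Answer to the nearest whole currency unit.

Extra cost ≈ $1,775 per year

Annual demand D = 4,410 × 12 = 52,920.
EOQ = √(2DS/H) = √(2 × 52,920 × 36.7 / 4.97) ≈ 884.06.
Cost at Q* = (D/Q*)S + (Q*/2)H = √(2DSH) ≈ $4,393.76.
Cost at Q = 370: (52,920/370)×36.7 + (370/2)×4.97 = $5,249.09 + $919.45 = $6,168.54.
Excess = $6,168.54 − $4,393.76 = $1,774.78.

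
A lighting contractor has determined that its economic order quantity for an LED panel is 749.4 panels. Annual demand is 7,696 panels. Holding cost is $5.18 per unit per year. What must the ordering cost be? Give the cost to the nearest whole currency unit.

The basic EOQ model gives Q* = √(2DS/H); rearrange for the unknown.
From Q* = √(2DS/H): S = Q*²H / (2D) = 749.4² × 5.18 / (2 × 7,696) = 189.0001.

S ≈ $189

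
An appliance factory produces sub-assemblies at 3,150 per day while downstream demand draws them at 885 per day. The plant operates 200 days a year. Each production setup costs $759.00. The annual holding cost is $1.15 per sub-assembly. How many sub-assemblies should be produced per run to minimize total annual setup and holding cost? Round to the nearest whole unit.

Annual demand D = 885 × 200 = 177,000.
Production build-up factor (1 − d/p) = 1 − 885/3,150 = 0.7190.
Q* = √(2DS / (H(1 − d/p))) = √(2 × 177,000 × 759 / (1.15 × 0.7190)).
= √(268,686,000 / 0.8269) ≈ 18025.809.

Q* ≈ 18,026 sub-assemblies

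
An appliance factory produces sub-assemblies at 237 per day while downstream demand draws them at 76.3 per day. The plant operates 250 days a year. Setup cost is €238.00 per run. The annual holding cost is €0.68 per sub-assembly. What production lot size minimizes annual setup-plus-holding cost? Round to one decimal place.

Annual demand D = 76.3 × 250 = 19,075.
Production build-up factor (1 − d/p) = 1 − 76.3/237 = 0.6781.
Q* = √(2DS / (H(1 − d/p))) = √(2 × 19,075 × 238 / (0.68 × 0.6781)).
= √(9,079,700 / 0.4611) ≈ 4437.594.

Q* ≈ 4,437.6 sub-assemblies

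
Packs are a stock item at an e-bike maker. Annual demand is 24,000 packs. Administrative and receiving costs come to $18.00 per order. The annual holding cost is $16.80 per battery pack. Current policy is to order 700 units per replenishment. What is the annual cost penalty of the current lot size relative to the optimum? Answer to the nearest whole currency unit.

Extra cost ≈ $2,687 per year

EOQ = √(2DS/H) = √(2 × 24,000 × 18 / 16.8) ≈ 226.78.
Cost at Q* = (D/Q*)S + (Q*/2)H = √(2DSH) ≈ $3,809.88.
Cost at Q = 700: (24,000/700)×18 + (700/2)×16.8 = $617.14 + $5,880.00 = $6,497.14.
Excess = $6,497.14 − $3,809.88 = $2,687.26.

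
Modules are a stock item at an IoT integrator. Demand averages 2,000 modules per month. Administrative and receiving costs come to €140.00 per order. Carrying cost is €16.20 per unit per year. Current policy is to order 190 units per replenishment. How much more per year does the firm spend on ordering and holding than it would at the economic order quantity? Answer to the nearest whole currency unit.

Annual demand D = 2,000 × 12 = 24,000.
EOQ = √(2DS/H) = √(2 × 24,000 × 140 / 16.2) ≈ 644.06.
Cost at Q* = (D/Q*)S + (Q*/2)H = √(2DSH) ≈ €10,433.79.
Cost at Q = 190: (24,000/190)×140 + (190/2)×16.2 = €17,684.21 + €1,539.00 = €19,223.21.
Excess = €19,223.21 − €10,433.79 = €8,789.42.

Extra cost ≈ €8,789 per year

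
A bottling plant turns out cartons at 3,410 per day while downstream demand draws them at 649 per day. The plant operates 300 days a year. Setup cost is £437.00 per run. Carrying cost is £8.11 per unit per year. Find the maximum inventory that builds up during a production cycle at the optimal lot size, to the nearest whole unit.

Annual demand D = 649 × 300 = 194,700.
Production build-up factor (1 − d/p) = 1 − 649/3,410 = 0.8097.
Q* = √(2DS / (H(1 − d/p))) = √(2 × 194,700 × 437 / (8.11 × 0.8097)).
= √(170,167,800 / 6.5665) ≈ 5090.638.
Maximum inventory = Q*(1 − d/p) = 5090.638 × 0.8097 ≈ 4121.775.

I_max ≈ 4,122 cartons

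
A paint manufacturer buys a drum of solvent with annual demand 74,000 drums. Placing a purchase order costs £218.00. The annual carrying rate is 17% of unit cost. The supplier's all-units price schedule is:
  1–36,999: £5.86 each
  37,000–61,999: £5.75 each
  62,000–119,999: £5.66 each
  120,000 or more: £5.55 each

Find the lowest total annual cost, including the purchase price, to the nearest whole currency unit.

Holding cost per unit per year at price C is H = 0.17·C.
For each price level, check whether its EOQ is feasible; otherwise the best quantity at that price is the breakpoint.
EOQ at £5.86 = 5691.0 (feasible in tier 1): TC = 74,000×£5.86 + (74,000/5691.0)×218 + (5691.0/2)×0.17×£5.86 = £439,309.34.
EOQ at £5.75 = 5745.1 < 37000, so use break Q=37000: TC = 74,000×£5.75 + (74,000/37000.0)×218 + (37000.0/2)×0.17×£5.75 = £444,019.75.
EOQ at £5.66 = 5790.6 < 62000, so use break Q=62000: TC = 74,000×£5.66 + (74,000/62000.0)×218 + (62000.0/2)×0.17×£5.66 = £448,928.39.
EOQ at £5.55 = 5847.7 < 120000, so use break Q=120000: TC = 74,000×£5.55 + (74,000/120000.0)×218 + (120000.0/2)×0.17×£5.55 = £467,444.43.
Lowest total cost among the candidates is at Q = 5691.0.

TC* ≈ £439,309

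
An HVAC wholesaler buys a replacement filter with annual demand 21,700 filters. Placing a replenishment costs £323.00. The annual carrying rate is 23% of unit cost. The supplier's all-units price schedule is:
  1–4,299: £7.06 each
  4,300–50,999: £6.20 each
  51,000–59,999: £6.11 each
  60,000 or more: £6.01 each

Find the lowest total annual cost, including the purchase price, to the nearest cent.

Holding cost per unit per year at price C is H = 0.23·C.
Evaluate total cost at each tier's feasible EOQ or, if the EOQ is below the tier, at the tier's minimum quantity.
EOQ at £7.06 = 2938.2 (feasible in tier 1): TC = 21,700×£7.06 + (21,700/2938.2)×323 + (2938.2/2)×0.23×£7.06 = £157,973.03.
EOQ at £6.20 = 3135.4 < 4300, so use break Q=4300: TC = 21,700×£6.20 + (21,700/4300.0)×323 + (4300.0/2)×0.23×£6.20 = £139,235.92.
EOQ at £6.11 = 3158.4 < 51000, so use break Q=51000: TC = 21,700×£6.11 + (21,700/51000.0)×323 + (51000.0/2)×0.23×£6.11 = £168,559.58.
EOQ at £6.01 = 3184.5 < 60000, so use break Q=60000: TC = 21,700×£6.01 + (21,700/60000.0)×323 + (60000.0/2)×0.23×£6.01 = £172,002.82.
Lowest total cost among the candidates is at Q = 4300.0.

TC* ≈ £139,235.92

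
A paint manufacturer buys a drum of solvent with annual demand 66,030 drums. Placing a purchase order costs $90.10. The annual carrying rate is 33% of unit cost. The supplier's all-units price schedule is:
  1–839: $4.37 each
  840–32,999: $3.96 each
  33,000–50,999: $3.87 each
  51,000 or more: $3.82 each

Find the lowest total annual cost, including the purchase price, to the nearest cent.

Holding cost per unit per year at price C is H = 0.33·C.
Candidates are each tier's EOQ (if it falls in that tier) and each price-break quantity.
Tier 1 ($4.37): EOQ = 2872.4 exceeds tier's upper bound 839, so this tier is dominated.
EOQ at $3.96 = 3017.5 (feasible in tier 2): TC = 66,030×$3.96 + (66,030/3017.5)×90.1 + (3017.5/2)×0.33×$3.96 = $265,422.03.
EOQ at $3.87 = 3052.4 < 33000, so use break Q=33000: TC = 66,030×$3.87 + (66,030/33000.0)×90.1 + (33000.0/2)×0.33×$3.87 = $276,788.53.
EOQ at $3.82 = 3072.3 < 51000, so use break Q=51000: TC = 66,030×$3.82 + (66,030/51000.0)×90.1 + (51000.0/2)×0.33×$3.82 = $284,496.55.
Lowest total cost among the candidates is at Q = 3017.5.

TC* ≈ $265,422.03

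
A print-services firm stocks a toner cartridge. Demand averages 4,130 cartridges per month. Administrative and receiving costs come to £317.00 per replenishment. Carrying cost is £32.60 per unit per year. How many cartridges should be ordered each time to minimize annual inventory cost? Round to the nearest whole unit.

Q* ≈ 982 cartridges

Annual demand D = 4,130 × 12 = 49,560.
EOQ = √(2DS / H) = √(2 × 49,560 × 317 / 32.6).
= √(31,421,040 / 32.6) = √963,835.5828 ≈ 981.751.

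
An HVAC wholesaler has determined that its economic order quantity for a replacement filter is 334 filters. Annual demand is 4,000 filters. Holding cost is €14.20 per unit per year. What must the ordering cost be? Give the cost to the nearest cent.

S ≈ €198.01

Squaring Q* = √(2DS/H) gives Q*² = 2DS/H.
From Q* = √(2DS/H): S = Q*²H / (2D) = 334² × 14.2 / (2 × 4,000) = 198.0119.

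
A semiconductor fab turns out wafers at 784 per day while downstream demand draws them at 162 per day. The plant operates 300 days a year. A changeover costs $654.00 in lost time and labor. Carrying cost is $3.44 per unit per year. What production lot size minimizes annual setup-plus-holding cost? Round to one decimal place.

Q* ≈ 4,826.2 wafers

Annual demand D = 162 × 300 = 48,600.
Production build-up factor (1 − d/p) = 1 − 162/784 = 0.7934.
Q* = √(2DS / (H(1 − d/p))) = √(2 × 48,600 × 654 / (3.44 × 0.7934)).
= √(63,568,800 / 2.7292) ≈ 4826.203.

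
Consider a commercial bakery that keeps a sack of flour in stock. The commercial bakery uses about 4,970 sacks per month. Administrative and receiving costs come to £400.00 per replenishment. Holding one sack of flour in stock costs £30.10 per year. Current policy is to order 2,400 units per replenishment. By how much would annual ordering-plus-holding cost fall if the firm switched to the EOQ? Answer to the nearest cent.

Annual demand D = 4,970 × 12 = 59,640.
EOQ = √(2DS/H) = √(2 × 59,640 × 400 / 30.1) ≈ 1259.01.
Cost at Q* = (D/Q*)S + (Q*/2)H = √(2DSH) ≈ £37,896.32.
Cost at Q = 2,400: (59,640/2,400)×400 + (2,400/2)×30.1 = £9,940.00 + £36,120.00 = £46,060.00.
Excess = £46,060.00 − £37,896.32 = £8,163.68.

Extra cost ≈ £8,163.68 per year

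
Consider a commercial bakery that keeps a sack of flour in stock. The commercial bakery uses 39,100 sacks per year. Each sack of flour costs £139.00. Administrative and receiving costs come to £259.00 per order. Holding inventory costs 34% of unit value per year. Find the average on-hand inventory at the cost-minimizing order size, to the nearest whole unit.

Average inventory ≈ 327 sacks

Holding cost H = 0.34 × £139.00 = £47.2600 per unit per year.
EOQ = √(2DS/H) = √(2 × 39,100 × 259 / 47.26) ≈ 654.65.
Average inventory = Q*/2 ≈ 654.65 / 2 = 327.323.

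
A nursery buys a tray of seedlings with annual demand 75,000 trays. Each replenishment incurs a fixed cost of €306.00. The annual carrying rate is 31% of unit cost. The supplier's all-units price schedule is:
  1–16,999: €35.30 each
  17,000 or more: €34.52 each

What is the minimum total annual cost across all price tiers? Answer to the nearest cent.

Holding cost per unit per year at price C is H = 0.31·C.
Evaluate total cost at each tier's feasible EOQ or, if the EOQ is below the tier, at the tier's minimum quantity.
EOQ at €35.30 = 2048.0 (feasible in tier 1): TC = 75,000×€35.30 + (75,000/2048.0)×306 + (2048.0/2)×0.31×€35.30 = €2,669,911.69.
EOQ at €34.52 = 2071.0 < 17000, so use break Q=17000: TC = 75,000×€34.52 + (75,000/17000.0)×306 + (17000.0/2)×0.31×€34.52 = €2,681,310.20.
Lowest total cost among the candidates is at Q = 2048.0.

TC* ≈ €2,669,911.69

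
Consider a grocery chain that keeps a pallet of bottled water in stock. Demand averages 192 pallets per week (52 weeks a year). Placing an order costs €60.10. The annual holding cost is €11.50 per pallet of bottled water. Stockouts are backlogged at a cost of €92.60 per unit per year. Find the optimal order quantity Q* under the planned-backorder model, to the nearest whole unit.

Q* ≈ 343 pallets

Annual demand D = 192 × 52 = 9,984.
With planned backorders, Q* = √(2DS/H) · √((H+B)/B).
√(2DS/H) = √(2 × 9,984 × 60.1 / 11.5) = 323.039.
√((H+B)/B) = √((11.5+92.6)/92.6) = 1.0603.
Q* ≈ 342.512.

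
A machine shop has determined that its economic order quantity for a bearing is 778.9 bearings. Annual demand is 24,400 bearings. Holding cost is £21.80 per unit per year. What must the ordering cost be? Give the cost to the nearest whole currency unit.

S ≈ £271

Invert the EOQ relation Q*² = 2DS/H.
From Q* = √(2DS/H): S = Q*²H / (2D) = 778.9² × 21.8 / (2 × 24,400) = 271.0192.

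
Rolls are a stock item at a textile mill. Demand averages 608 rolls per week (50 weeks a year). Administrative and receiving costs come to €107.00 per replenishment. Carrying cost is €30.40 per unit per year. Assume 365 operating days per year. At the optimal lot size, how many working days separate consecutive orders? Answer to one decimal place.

Annual demand D = 608 × 50 = 30,400.
Q* = √(2DS/H) = √(2 × 30,400 × 107 / 30.4) ≈ 462.60.
Cycle time = Q*/D × 365 = 462.60 / 30,400 × 365 ≈ 5.554 days.

T ≈ 5.6 days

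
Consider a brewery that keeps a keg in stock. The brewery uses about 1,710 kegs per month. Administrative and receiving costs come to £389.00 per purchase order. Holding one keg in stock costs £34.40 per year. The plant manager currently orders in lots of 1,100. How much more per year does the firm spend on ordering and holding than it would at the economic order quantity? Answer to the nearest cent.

Extra cost ≈ £2,742.01 per year

Annual demand D = 1,710 × 12 = 20,520.
EOQ = √(2DS/H) = √(2 × 20,520 × 389 / 34.4) ≈ 681.24.
Cost at Q* = (D/Q*)S + (Q*/2)H = √(2DSH) ≈ £23,434.61.
Cost at Q = 1,100: (20,520/1,100)×389 + (1,100/2)×34.4 = £7,256.62 + £18,920.00 = £26,176.62.
Excess = £26,176.62 − £23,434.61 = £2,742.01.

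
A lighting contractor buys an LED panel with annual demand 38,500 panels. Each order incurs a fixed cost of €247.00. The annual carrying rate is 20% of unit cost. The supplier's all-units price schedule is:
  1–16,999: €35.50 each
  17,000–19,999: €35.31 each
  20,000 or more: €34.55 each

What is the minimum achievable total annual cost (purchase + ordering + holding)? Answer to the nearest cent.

TC* ≈ €1,378,370.45

Holding cost per unit per year at price C is H = 0.20·C.
Candidates are each tier's EOQ (if it falls in that tier) and each price-break quantity.
EOQ at €35.50 = 1636.7 (feasible in tier 1): TC = 38,500×€35.50 + (38,500/1636.7)×247 + (1636.7/2)×0.20×€35.50 = €1,378,370.45.
EOQ at €35.31 = 1641.1 < 17000, so use break Q=17000: TC = 38,500×€35.31 + (38,500/17000.0)×247 + (17000.0/2)×0.20×€35.31 = €1,420,021.38.
EOQ at €34.55 = 1659.0 < 20000, so use break Q=20000: TC = 38,500×€34.55 + (38,500/20000.0)×247 + (20000.0/2)×0.20×€34.55 = €1,399,750.48.
Lowest total cost among the candidates is at Q = 1636.7.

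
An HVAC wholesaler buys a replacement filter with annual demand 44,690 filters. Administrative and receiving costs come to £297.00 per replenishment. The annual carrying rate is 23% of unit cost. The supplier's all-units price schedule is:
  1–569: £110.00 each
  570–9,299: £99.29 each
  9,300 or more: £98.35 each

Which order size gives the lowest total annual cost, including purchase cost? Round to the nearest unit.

Q* ≈ 1,078 filters

Holding cost per unit per year at price C is H = 0.23·C.
Evaluate total cost at each tier's feasible EOQ or, if the EOQ is below the tier, at the tier's minimum quantity.
Tier 1 (£110.00): EOQ = 1024.3 exceeds tier's upper bound 569, so this tier is dominated.
EOQ at £99.29 = 1078.2 (feasible in tier 2): TC = 44,690×£99.29 + (44,690/1078.2)×297 + (1078.2/2)×0.23×£99.29 = £4,461,891.63.
EOQ at £98.35 = 1083.3 < 9300, so use break Q=9300: TC = 44,690×£98.35 + (44,690/9300.0)×297 + (9300.0/2)×0.23×£98.35 = £4,501,874.02.
Lowest total cost is £4,461,891.63 at Q = 1078.2.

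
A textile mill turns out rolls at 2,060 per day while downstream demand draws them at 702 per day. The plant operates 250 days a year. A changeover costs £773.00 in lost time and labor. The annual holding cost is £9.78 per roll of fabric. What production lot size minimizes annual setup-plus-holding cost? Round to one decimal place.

Q* ≈ 6,487.2 rolls

Annual demand D = 702 × 250 = 175,500.
Production build-up factor (1 − d/p) = 1 − 702/2,060 = 0.6592.
Q* = √(2DS / (H(1 − d/p))) = √(2 × 175,500 × 773 / (9.78 × 0.6592)).
= √(271,323,000 / 6.4472) ≈ 6487.205.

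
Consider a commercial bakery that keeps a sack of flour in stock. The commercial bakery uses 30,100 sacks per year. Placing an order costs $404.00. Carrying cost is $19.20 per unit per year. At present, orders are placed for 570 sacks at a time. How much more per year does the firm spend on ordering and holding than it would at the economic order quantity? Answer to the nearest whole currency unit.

Extra cost ≈ $5,197 per year

EOQ = √(2DS/H) = √(2 × 30,100 × 404 / 19.2) ≈ 1125.48.
Cost at Q* = (D/Q*)S + (Q*/2)H = √(2DSH) ≈ $21,609.24.
Cost at Q = 570: (30,100/570)×404 + (570/2)×19.2 = $21,334.04 + $5,472.00 = $26,806.04.
Excess = $26,806.04 − $21,609.24 = $5,196.79.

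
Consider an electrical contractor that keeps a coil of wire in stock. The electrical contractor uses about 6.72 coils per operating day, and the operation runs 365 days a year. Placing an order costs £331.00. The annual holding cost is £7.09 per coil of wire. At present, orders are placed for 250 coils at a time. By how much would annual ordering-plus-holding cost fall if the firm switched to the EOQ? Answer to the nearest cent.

Annual demand D = 6.72 × 365 = 2,452.8.
EOQ = √(2DS/H) = √(2 × 2,452.8 × 331 / 7.09) ≈ 478.56.
Cost at Q* = (D/Q*)S + (Q*/2)H = √(2DSH) ≈ £3,392.99.
Cost at Q = 250: (2,452.8/250)×331 + (250/2)×7.09 = £3,247.51 + £886.25 = £4,133.76.
Excess = £4,133.76 − £3,392.99 = £740.76.

Extra cost ≈ £740.76 per year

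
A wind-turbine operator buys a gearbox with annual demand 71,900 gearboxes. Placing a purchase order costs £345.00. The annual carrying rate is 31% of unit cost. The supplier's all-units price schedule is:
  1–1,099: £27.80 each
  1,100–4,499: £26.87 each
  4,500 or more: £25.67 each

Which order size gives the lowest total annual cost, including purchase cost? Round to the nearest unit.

Q* ≈ 4,500 gearboxes

Holding cost per unit per year at price C is H = 0.31·C.
Candidates are each tier's EOQ (if it falls in that tier) and each price-break quantity.
Tier 1 (£27.80): EOQ = 2399.3 exceeds tier's upper bound 1099, so this tier is dominated.
EOQ at £26.87 = 2440.5 (feasible in tier 2): TC = 71,900×£26.87 + (71,900/2440.5)×345 + (2440.5/2)×0.31×£26.87 = £1,952,281.42.
EOQ at £25.67 = 2496.9 < 4500, so use break Q=4500: TC = 71,900×£25.67 + (71,900/4500.0)×345 + (4500.0/2)×0.31×£25.67 = £1,869,090.16.
Lowest total cost is £1,869,090.16 at Q = 4500.0.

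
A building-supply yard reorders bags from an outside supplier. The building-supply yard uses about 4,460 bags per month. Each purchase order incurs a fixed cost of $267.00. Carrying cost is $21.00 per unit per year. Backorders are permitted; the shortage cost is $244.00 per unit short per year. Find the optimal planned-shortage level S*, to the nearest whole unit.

Annual demand D = 4,460 × 12 = 53,520.
With planned backorders, Q* = √(2DS/H) · √((H+B)/B).
√(2DS/H) = √(2 × 53,520 × 267 / 21) = 1166.592.
√((H+B)/B) = √((21+244)/244) = 1.0421.
Q* ≈ 1215.758.
S* = Q* · H/(H+B) = 1215.758 × 21/265 ≈ 96.343.

S* ≈ 96 bags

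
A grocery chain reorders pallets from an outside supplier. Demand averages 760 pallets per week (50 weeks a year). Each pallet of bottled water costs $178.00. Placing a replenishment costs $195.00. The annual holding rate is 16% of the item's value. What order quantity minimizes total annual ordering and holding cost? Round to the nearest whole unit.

Q* ≈ 721 pallets

Annual demand D = 760 × 50 = 38,000.
Holding cost H = 0.16 × $178.00 = $28.4800 per unit per year.
EOQ = √(2DS / H) = √(2 × 38,000 × 195 / 28.48).
= √(14,820,000 / 28.48) = √520,365.1685 ≈ 721.363.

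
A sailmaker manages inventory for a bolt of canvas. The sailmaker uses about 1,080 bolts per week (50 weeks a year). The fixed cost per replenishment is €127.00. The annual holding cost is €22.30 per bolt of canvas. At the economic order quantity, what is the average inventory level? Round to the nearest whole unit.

Average inventory ≈ 392 bolts

Annual demand D = 1,080 × 50 = 54,000.
Q* = √(2DS/H) = √(2 × 54,000 × 127 / 22.3) ≈ 784.26.
Average inventory = Q*/2 ≈ 784.26 / 2 = 392.131.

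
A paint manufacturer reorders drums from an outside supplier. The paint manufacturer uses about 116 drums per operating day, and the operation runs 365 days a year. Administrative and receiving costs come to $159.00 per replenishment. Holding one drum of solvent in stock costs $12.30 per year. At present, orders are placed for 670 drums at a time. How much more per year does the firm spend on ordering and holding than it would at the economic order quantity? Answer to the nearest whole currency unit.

Annual demand D = 116 × 365 = 42,340.
EOQ = √(2DS/H) = √(2 × 42,340 × 159 / 12.3) ≈ 1046.25.
Cost at Q* = (D/Q*)S + (Q*/2)H = √(2DSH) ≈ $12,868.90.
Cost at Q = 670: (42,340/670)×159 + (670/2)×12.3 = $10,047.85 + $4,120.50 = $14,168.35.
Excess = $14,168.35 − $12,868.90 = $1,299.45.

Extra cost ≈ $1,299 per year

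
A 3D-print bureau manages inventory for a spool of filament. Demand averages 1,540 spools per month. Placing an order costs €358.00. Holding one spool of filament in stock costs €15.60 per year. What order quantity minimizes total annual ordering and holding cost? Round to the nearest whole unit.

Annual demand D = 1,540 × 12 = 18,480.
EOQ = √(2DS / H) = √(2 × 18,480 × 358 / 15.6).
= √(13,231,680 / 15.6) = √848,184.6154 ≈ 920.969.

Q* ≈ 921 spools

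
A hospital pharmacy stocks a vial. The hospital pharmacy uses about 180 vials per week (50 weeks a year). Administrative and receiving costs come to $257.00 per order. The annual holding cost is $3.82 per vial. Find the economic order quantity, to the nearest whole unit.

Annual demand D = 180 × 50 = 9,000.
EOQ = √(2DS / H) = √(2 × 9,000 × 257 / 3.82).
= √(4,626,000 / 3.82) = √1,210,994.7644 ≈ 1100.452.

Q* ≈ 1,100 vials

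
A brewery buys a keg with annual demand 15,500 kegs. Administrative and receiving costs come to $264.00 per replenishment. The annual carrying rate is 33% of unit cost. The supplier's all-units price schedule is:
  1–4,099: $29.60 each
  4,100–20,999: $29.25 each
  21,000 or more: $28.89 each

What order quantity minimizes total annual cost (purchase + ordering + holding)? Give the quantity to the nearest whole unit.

Holding cost per unit per year at price C is H = 0.33·C.
For each price level, check whether its EOQ is feasible; otherwise the best quantity at that price is the breakpoint.
EOQ at $29.60 = 915.3 (feasible in tier 1): TC = 15,500×$29.60 + (15,500/915.3)×264 + (915.3/2)×0.33×$29.60 = $467,740.99.
EOQ at $29.25 = 920.8 < 4100, so use break Q=4100: TC = 15,500×$29.25 + (15,500/4100.0)×264 + (4100.0/2)×0.33×$29.25 = $474,160.67.
EOQ at $28.89 = 926.5 < 21000, so use break Q=21000: TC = 15,500×$28.89 + (15,500/21000.0)×264 + (21000.0/2)×0.33×$28.89 = $548,093.71.
Lowest total cost is $467,740.99 at Q = 915.3.

Q* ≈ 915 kegs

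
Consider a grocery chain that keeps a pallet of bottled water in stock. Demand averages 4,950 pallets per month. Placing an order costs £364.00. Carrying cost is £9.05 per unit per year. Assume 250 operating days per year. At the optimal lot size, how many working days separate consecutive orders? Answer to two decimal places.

Annual demand D = 4,950 × 12 = 59,400.
The optimal lot size = √(2DS/H) = √(2 × 59,400 × 364 / 9.05) ≈ 2185.92.
Cycle time = Q*/D × 250 = 2185.92 / 59,400 × 250 ≈ 9.200 days.

T ≈ 9.20 days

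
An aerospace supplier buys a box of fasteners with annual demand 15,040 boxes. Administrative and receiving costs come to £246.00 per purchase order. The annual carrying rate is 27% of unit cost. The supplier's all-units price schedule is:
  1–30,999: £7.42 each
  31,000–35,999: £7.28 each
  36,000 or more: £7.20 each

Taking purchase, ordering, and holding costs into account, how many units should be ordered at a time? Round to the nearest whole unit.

Holding cost per unit per year at price C is H = 0.27·C.
Evaluate total cost at each tier's feasible EOQ or, if the EOQ is below the tier, at the tier's minimum quantity.
EOQ at £7.42 = 1921.9 (feasible in tier 1): TC = 15,040×£7.42 + (15,040/1921.9)×246 + (1921.9/2)×0.27×£7.42 = £115,447.06.
EOQ at £7.28 = 1940.3 < 31000, so use break Q=31000: TC = 15,040×£7.28 + (15,040/31000.0)×246 + (31000.0/2)×0.27×£7.28 = £140,077.35.
EOQ at £7.20 = 1951.0 < 36000, so use break Q=36000: TC = 15,040×£7.20 + (15,040/36000.0)×246 + (36000.0/2)×0.27×£7.20 = £143,382.77.
Lowest total cost is £115,447.06 at Q = 1921.9.

Q* ≈ 1,922 boxes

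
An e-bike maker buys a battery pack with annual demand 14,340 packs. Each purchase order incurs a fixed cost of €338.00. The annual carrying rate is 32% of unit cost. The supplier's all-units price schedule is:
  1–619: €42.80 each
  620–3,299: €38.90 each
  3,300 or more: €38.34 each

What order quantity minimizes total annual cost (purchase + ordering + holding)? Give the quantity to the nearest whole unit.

Q* ≈ 882 packs

Holding cost per unit per year at price C is H = 0.32·C.
Evaluate total cost at each tier's feasible EOQ or, if the EOQ is below the tier, at the tier's minimum quantity.
Tier 1 (€42.80): EOQ = 841.3 exceeds tier's upper bound 619, so this tier is dominated.
EOQ at €38.90 = 882.5 (feasible in tier 2): TC = 14,340×€38.90 + (14,340/882.5)×338 + (882.5/2)×0.32×€38.90 = €568,810.94.
EOQ at €38.34 = 888.9 < 3300, so use break Q=3300: TC = 14,340×€38.34 + (14,340/3300.0)×338 + (3300.0/2)×0.32×€38.34 = €571,507.88.
Lowest total cost is €568,810.94 at Q = 882.5.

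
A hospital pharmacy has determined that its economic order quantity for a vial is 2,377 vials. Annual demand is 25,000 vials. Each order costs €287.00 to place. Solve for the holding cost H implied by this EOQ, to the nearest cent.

H ≈ €2.54

Invert the EOQ relation Q*² = 2DS/H.
From Q* = √(2DS/H): H = 2DS / Q*² = 2 × 25,000 × 287 / 2,377² = 2.5398.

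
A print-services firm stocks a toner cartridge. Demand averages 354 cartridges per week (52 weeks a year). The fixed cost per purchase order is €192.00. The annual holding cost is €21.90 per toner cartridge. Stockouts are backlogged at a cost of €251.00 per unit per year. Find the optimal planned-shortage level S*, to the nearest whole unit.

Annual demand D = 354 × 52 = 18,408.
With planned backorders, Q* = √(2DS/H) · √((H+B)/B).
√(2DS/H) = √(2 × 18,408 × 192 / 21.9) = 568.129.
√((H+B)/B) = √((21.9+251)/251) = 1.0427.
Q* ≈ 592.396.
S* = Q* · H/(H+B) = 592.396 × 21.9/272.9 ≈ 47.539.

S* ≈ 48 cartridges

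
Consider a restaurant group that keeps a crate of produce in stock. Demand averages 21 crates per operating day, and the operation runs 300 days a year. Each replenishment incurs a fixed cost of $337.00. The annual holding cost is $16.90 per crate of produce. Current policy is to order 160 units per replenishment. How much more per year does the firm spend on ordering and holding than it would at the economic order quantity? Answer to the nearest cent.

Annual demand D = 21 × 300 = 6,300.
EOQ = √(2DS/H) = √(2 × 6,300 × 337 / 16.9) ≈ 501.25.
Cost at Q* = (D/Q*)S + (Q*/2)H = √(2DSH) ≈ $8,471.17.
Cost at Q = 160: (6,300/160)×337 + (160/2)×16.9 = $13,269.38 + $1,352.00 = $14,621.38.
Excess = $14,621.38 − $8,471.17 = $6,150.20.

Extra cost ≈ $6,150.20 per year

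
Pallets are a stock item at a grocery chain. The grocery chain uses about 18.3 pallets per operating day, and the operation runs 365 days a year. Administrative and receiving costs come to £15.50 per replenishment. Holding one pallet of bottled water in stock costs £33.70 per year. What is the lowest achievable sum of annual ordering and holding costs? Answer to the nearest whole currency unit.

TC* ≈ £2,642

Annual demand D = 18.3 × 365 = 6,679.5.
Q* = √(2DS/H) = √(2 × 6,679.5 × 15.5 / 33.7) ≈ 78.39.
At Q*, ordering cost (D/Q*)S equals holding cost (Q*/2)H, each = √(DSH/2).
Minimum total = √(2DSH) = √(2 × 6,679.5 × 15.5 × 33.7) ≈ 2641.604.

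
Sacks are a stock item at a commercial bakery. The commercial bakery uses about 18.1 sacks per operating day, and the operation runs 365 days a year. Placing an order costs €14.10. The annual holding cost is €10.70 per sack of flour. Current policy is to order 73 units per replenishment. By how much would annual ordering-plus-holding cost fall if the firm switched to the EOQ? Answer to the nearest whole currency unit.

Extra cost ≈ €255 per year

Annual demand D = 18.1 × 365 = 6,606.5.
EOQ = √(2DS/H) = √(2 × 6,606.5 × 14.1 / 10.7) ≈ 131.95.
Cost at Q* = (D/Q*)S + (Q*/2)H = √(2DSH) ≈ €1,411.89.
Cost at Q = 73: (6,606.5/73)×14.1 + (73/2)×10.7 = €1,276.05 + €390.55 = €1,666.60.
Excess = €1,666.60 − €1,411.89 = €254.71.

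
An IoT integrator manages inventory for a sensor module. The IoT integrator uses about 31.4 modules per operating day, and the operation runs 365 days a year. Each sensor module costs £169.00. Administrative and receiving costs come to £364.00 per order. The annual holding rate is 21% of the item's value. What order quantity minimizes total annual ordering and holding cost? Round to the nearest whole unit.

Annual demand D = 31.4 × 365 = 11,461.
Holding cost H = 0.21 × £169.00 = £35.4900 per unit per year.
EOQ = √(2DS / H) = √(2 × 11,461 × 364 / 35.49).
= √(8,343,608 / 35.49) = √235,097.4359 ≈ 484.868.

Q* ≈ 485 modules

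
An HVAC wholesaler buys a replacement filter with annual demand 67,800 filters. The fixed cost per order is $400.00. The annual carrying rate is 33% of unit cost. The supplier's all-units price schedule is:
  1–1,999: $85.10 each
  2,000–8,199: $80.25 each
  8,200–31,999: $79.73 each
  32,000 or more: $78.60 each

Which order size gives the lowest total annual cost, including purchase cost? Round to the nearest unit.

Holding cost per unit per year at price C is H = 0.33·C.
Candidates are each tier's EOQ (if it falls in that tier) and each price-break quantity.
EOQ at $85.10 = 1389.8 (feasible in tier 1): TC = 67,800×$85.10 + (67,800/1389.8)×400 + (1389.8/2)×0.33×$85.10 = $5,808,808.48.
EOQ at $80.25 = 1431.1 < 2000, so use break Q=2000: TC = 67,800×$80.25 + (67,800/2000.0)×400 + (2000.0/2)×0.33×$80.25 = $5,480,992.50.
EOQ at $79.73 = 1435.8 < 8200, so use break Q=8200: TC = 67,800×$79.73 + (67,800/8200.0)×400 + (8200.0/2)×0.33×$79.73 = $5,516,876.01.
EOQ at $78.60 = 1446.1 < 32000, so use break Q=32000: TC = 67,800×$78.60 + (67,800/32000.0)×400 + (32000.0/2)×0.33×$78.60 = $5,744,935.50.
Lowest total cost is $5,480,992.50 at Q = 2000.0.

Q* ≈ 2,000 filters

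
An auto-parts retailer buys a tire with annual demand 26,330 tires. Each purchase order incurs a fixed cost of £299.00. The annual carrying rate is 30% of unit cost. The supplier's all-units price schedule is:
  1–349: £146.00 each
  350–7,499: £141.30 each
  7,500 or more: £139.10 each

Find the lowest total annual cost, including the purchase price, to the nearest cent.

Holding cost per unit per year at price C is H = 0.30·C.
Candidates are each tier's EOQ (if it falls in that tier) and each price-break quantity.
Tier 1 (£146.00): EOQ = 599.6 exceeds tier's upper bound 349, so this tier is dominated.
EOQ at £141.30 = 609.5 (feasible in tier 2): TC = 26,330×£141.30 + (26,330/609.5)×299 + (609.5/2)×0.30×£141.30 = £3,746,263.96.
EOQ at £139.10 = 614.3 < 7500, so use break Q=7500: TC = 26,330×£139.10 + (26,330/7500.0)×299 + (7500.0/2)×0.30×£139.10 = £3,820,040.19.
Lowest total cost among the candidates is at Q = 609.5.

TC* ≈ £3,746,263.96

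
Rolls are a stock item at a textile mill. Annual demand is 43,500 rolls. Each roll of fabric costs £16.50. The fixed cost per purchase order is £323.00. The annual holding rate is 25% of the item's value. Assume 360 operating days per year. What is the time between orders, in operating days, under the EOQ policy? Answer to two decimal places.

T ≈ 21.60 days

Holding cost H = 0.25 × £16.50 = £4.1250 per unit per year.
EOQ = √(2DS/H) = √(2 × 43,500 × 323 / 4.125) ≈ 2610.05.
Cycle time = Q*/D × 360 = 2610.05 / 43,500 × 360 ≈ 21.600 days.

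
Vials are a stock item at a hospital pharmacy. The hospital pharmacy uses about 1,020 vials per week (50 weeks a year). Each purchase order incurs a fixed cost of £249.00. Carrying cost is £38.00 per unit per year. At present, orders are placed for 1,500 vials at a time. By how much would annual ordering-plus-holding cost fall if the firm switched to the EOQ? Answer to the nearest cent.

Extra cost ≈ £5,899.56 per year

Annual demand D = 1,020 × 50 = 51,000.
EOQ = √(2DS/H) = √(2 × 51,000 × 249 / 38) ≈ 817.54.
Cost at Q* = (D/Q*)S + (Q*/2)H = √(2DSH) ≈ £31,066.44.
Cost at Q = 1,500: (51,000/1,500)×249 + (1,500/2)×38 = £8,466.00 + £28,500.00 = £36,966.00.
Excess = £36,966.00 − £31,066.44 = £5,899.56.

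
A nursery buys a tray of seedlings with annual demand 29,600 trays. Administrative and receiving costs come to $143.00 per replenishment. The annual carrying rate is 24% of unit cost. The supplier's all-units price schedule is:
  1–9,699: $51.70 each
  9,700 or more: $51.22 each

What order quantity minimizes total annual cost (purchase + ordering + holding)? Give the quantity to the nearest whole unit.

Q* ≈ 826 trays

Holding cost per unit per year at price C is H = 0.24·C.
Evaluate total cost at each tier's feasible EOQ or, if the EOQ is below the tier, at the tier's minimum quantity.
EOQ at $51.70 = 826.0 (feasible in tier 1): TC = 29,600×$51.70 + (29,600/826.0)×143 + (826.0/2)×0.24×$51.70 = $1,540,568.96.
EOQ at $51.22 = 829.9 < 9700, so use break Q=9700: TC = 29,600×$51.22 + (29,600/9700.0)×143 + (9700.0/2)×0.24×$51.22 = $1,576,168.45.
Lowest total cost is $1,540,568.96 at Q = 826.0.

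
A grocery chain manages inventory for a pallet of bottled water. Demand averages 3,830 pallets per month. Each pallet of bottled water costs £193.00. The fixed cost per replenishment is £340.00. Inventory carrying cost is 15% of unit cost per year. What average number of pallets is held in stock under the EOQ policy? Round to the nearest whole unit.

Annual demand D = 3,830 × 12 = 45,960.
Holding cost H = 0.15 × £193.00 = £28.9500 per unit per year.
EOQ = √(2DS/H) = √(2 × 45,960 × 340 / 28.95) ≈ 1039.01.
Average inventory = Q*/2 ≈ 1039.01 / 2 = 519.506.

Average inventory ≈ 520 pallets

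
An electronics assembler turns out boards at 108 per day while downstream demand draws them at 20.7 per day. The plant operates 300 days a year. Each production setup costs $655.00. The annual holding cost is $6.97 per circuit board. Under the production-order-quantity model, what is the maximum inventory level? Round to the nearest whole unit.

Annual demand D = 20.7 × 300 = 6,210.
Production build-up factor (1 − d/p) = 1 − 20.7/108 = 0.8083.
Q* = √(2DS / (H(1 − d/p))) = √(2 × 6,210 × 655 / (6.97 × 0.8083)).
= √(8,135,100 / 5.6341) ≈ 1201.627.
Maximum inventory = Q*(1 − d/p) = 1201.627 × 0.8083 ≈ 971.315.

I_max ≈ 971 boards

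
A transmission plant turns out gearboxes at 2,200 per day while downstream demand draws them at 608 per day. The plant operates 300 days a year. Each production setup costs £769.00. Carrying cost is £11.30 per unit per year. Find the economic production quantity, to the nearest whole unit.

Annual demand D = 608 × 300 = 182,400.
Production build-up factor (1 − d/p) = 1 − 608/2,200 = 0.7236.
Q* = √(2DS / (H(1 − d/p))) = √(2 × 182,400 × 769 / (11.3 × 0.7236)).
= √(280,531,200 / 8.1771) ≈ 5857.215.

Q* ≈ 5,857 gearboxes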